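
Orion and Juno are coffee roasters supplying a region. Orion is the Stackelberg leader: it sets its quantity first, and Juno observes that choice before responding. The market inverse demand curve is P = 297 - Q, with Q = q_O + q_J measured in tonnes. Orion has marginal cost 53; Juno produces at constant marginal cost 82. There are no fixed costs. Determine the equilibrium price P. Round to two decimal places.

The follower Juno best-responds to any q_O: π_J = (297 - Q)q_J - 82q_J.
Follower FOC: 215 - q_O - 2q_J = 0, so q_J(q_O) = (215 - q_O)/2.
The leader anticipates this reaction. Substituting into P = 297 - Q gives P = 379/2 - (1/2)q_O, so π_O = (379/2 - (1/2)q_O)q_O - 53q_O.
Leader FOC: 273/2 - q_O = 0, so q_O = 273/2.
Then q_J = (215 - 273/2)/2 = 157/4.
Total output Q = 703/4, so price P = 297 - 703/4 = 485/4.

121.25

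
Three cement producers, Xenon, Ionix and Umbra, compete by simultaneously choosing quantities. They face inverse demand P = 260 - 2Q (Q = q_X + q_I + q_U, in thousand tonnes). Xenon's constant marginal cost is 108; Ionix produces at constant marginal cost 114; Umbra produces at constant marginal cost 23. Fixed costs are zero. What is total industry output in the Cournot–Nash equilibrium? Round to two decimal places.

Xenon's profit: π_X = (260 - 2Q)q_X - (108q_X). Setting ∂π_X/∂q_X = 0: 152 - 4q_X - 2(q_I + q_U) = 0.
Ionix's first-order condition: 146 - 4q_I - 2(q_X + q_U) = 0.
Umbra's profit: π_U = (260 - 2Q)q_U - (23q_U). Setting ∂π_U/∂q_U = 0: 237 - 4q_U - 2(q_X + q_I) = 0.
Adding the 3 conditions: 535 − 4Q − 4Q = 0, i.e. Q = 535/8.
Back-substituting: q_X = (152 − 535/4)/2 = 73/8, q_I = (146 − 535/4)/2 = 49/8, q_U = (237 − 535/4)/2 = 413/8.
Total output Q = 73/8 + 49/8 + 413/8 = 535/8.

66.88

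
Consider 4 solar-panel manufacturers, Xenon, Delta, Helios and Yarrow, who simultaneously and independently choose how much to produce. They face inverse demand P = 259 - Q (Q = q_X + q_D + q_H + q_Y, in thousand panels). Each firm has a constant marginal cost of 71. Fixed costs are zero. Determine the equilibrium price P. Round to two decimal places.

108.60

A representative firm's profit is π_i = q_i(259 - Q) - 71q_i.
Setting ∂π_i/∂q_i = 0 with rivals' quantities fixed: 188 - 2q_i - Σ_{j≠i} q_j = 0.
With identical firms every q_j equals q_i, so Σ_{j≠i} q_j = 3q_i and 188 = 5q_i, giving q_i = 188/5.
Total output Q = 752/5, so price P = 259 - 752/5 = 543/5.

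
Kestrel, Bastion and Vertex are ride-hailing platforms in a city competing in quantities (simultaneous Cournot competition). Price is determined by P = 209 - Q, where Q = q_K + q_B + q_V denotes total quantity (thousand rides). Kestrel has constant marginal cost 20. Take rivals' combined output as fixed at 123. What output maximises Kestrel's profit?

With rivals' combined output fixed at 123, Kestrel's profit is π_K = (209 - 123 - q_K)q_K - (20q_K) = (86 - q_K)q_K - (20q_K).
∂π_K/∂q_K = 66 - 2q_K = 0, so q_K = 33.

33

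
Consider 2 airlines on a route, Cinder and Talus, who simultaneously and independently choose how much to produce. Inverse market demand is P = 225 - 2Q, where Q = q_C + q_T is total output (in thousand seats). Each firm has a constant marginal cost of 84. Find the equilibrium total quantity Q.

47

A representative firm's profit is π_i = q_i(225 - 2Q) - 84q_i.
First-order condition (treating rivals' output as given): 141 - 4q_i - 2q_j = 0.
With identical firms every q_j equals q_i, so q_j = q_i and 141 = 6q_i, giving q_i = 47/2.
Total output Q = 47/2 + 47/2 = 47.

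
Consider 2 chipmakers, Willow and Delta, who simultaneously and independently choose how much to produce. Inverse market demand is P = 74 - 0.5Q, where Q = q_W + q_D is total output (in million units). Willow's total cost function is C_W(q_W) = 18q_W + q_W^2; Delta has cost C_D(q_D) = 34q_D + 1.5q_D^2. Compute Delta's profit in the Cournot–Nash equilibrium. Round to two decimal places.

122.61

Willow's profit: π_W = (74 - 0.5Q)q_W - (18q_W + q_W²). Setting ∂π_W/∂q_W = 0: 56 - 3q_W - (1/2)(q_D) = 0.
Delta's profit: π_D = (74 - 0.5Q)q_D - (34q_D + (3/2)q_D²). Setting ∂π_D/∂q_D = 0: 40 - 4q_D - (1/2)(q_W) = 0.
So q_W = (56 - (1/2)q_D)/3 and q_D = (40 - (1/2)q_W)/4.
Solving the pair: q_W = 816/47, q_D = 368/47.
Price P = 74 - (1/2)·(1184/47) = 61.4043.
Delta's profit: 61.4043·(368/47) - 34·(368/47) - (3/2)(368/47)² = 122.6111.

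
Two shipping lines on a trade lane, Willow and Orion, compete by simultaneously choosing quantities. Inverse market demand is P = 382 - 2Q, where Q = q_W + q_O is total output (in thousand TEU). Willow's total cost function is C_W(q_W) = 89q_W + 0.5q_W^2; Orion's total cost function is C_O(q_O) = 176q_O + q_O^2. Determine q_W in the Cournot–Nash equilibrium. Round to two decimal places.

Willow's profit: π_W = (382 - 2Q)q_W - (89q_W + (1/2)q_W²). Setting ∂π_W/∂q_W = 0: 293 - 5q_W - 2(q_O) = 0.
Orion's profit: π_O = (382 - 2Q)q_O - (176q_O + q_O²). Setting ∂π_O/∂q_O = 0: 206 - 6q_O - 2(q_W) = 0.
So q_W = (293 - 2q_O)/5 and q_O = (206 - 2q_W)/6.
Substituting one into the other gives q_W = 673/13 and q_O = 222/13.

51.77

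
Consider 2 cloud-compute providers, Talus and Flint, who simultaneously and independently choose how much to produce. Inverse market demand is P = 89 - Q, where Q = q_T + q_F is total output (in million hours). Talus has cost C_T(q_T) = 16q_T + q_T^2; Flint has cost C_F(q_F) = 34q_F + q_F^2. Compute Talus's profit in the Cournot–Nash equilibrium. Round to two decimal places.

Talus's profit: π_T = (89 - Q)q_T - (16q_T + q_T²). Setting ∂π_T/∂q_T = 0: 73 - 4q_T - (q_F) = 0.
Flint's profit: π_F = (89 - Q)q_F - (34q_F + q_F²). Setting ∂π_F/∂q_F = 0: 55 - 4q_F - (q_T) = 0.
Rearranging gives the reaction functions q_T = (73 - q_F)/4 and q_F = (55 - q_T)/4.
Solving the pair: q_T = 79/5, q_F = 49/5.
Price P = 89 - 128/5 = 317/5.
Talus's profit: (317/5)·(79/5) - 16·(79/5) - (79/5)² = 499.2800.

499.28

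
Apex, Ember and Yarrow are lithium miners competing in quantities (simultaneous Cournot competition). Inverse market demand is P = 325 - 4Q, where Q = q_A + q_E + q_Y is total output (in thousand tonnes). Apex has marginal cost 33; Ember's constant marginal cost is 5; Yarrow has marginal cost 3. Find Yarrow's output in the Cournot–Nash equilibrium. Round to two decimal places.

22.13

Apex's profit: π_A = (325 - 4Q)q_A - (33q_A). Setting ∂π_A/∂q_A = 0: 292 - 8q_A - 4(q_E + q_Y) = 0.
Ember's first-order condition: 320 - 8q_E - 4(q_A + q_Y) = 0.
Yarrow's profit: π_Y = (325 - 4Q)q_Y - (3q_Y). Setting ∂π_Y/∂q_Y = 0: 322 - 8q_Y - 4(q_A + q_E) = 0.
Adding the 3 conditions: 934 − 8Q − 8Q = 0, i.e. Q = 467/8.
Back-substituting: q_A = (292 − 467/2)/4 = 117/8, q_E = (320 − 467/2)/4 = 173/8, q_Y = (322 − 467/2)/4 = 177/8.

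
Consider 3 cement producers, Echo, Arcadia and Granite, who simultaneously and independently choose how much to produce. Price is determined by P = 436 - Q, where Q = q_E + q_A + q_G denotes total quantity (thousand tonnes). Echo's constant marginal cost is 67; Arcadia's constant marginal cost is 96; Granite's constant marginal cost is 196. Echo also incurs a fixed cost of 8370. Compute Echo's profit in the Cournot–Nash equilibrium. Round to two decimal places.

Echo's profit: π_E = (436 - Q)q_E - (67q_E). Setting ∂π_E/∂q_E = 0: 369 - 2q_E - (q_A + q_G) = 0.
Arcadia's profit: π_A = (436 - Q)q_A - (96q_A). Setting ∂π_A/∂q_A = 0: 340 - 2q_A - (q_E + q_G) = 0.
Granite's profit: π_G = (436 - Q)q_G - (196q_G). Setting ∂π_G/∂q_G = 0: 240 - 2q_G - (q_E + q_A) = 0.
Adding the 3 conditions: 949 − 2Q − 2Q = 0, i.e. Q = 949/4.
Back-substituting: q_E = (369 − 949/4) = 527/4, q_A = (340 − 949/4) = 411/4, q_G = (240 − 949/4) = 11/4.
Price P = 436 - 949/4 = 795/4.
Echo's profit: (795/4 - 67)·(527/4) - 8370 = 8988.0625.

8988.06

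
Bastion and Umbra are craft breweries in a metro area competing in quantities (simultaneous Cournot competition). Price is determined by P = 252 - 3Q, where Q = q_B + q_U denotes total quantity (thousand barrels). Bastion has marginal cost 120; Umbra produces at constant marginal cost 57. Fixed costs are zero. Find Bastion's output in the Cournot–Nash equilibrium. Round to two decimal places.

Bastion's profit: π_B = (252 - 3Q)q_B - (120q_B). Setting ∂π_B/∂q_B = 0: 132 - 6q_B - 3(q_U) = 0.
Umbra's first-order condition: 195 - 6q_U - 3(q_B) = 0.
Rearranging gives the reaction functions q_B = (132 - 3q_U)/6 and q_U = (195 - 3q_B)/6.
Substituting one into the other gives q_B = 23/3 and q_U = 86/3.

7.67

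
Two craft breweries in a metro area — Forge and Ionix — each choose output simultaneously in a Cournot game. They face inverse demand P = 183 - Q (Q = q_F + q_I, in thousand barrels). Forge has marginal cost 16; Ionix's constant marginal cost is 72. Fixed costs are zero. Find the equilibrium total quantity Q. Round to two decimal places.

92.67

Forge's profit: π_F = (183 - Q)q_F - (16q_F). Setting ∂π_F/∂q_F = 0: 167 - 2q_F - (q_I) = 0.
Ionix's profit: π_I = (183 - Q)q_I - (72q_I). Setting ∂π_I/∂q_I = 0: 111 - 2q_I - (q_F) = 0.
So q_F = (167 - q_I)/2 and q_I = (111 - q_F)/2.
Solving the pair: q_F = 223/3, q_I = 55/3.
Total output Q = 223/3 + 55/3 = 278/3.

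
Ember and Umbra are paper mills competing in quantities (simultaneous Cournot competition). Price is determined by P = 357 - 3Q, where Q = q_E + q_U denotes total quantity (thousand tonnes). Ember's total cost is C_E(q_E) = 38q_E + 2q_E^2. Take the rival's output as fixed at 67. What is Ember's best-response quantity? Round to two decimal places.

11.80

With the rival's output fixed at 67, Ember's profit is π_E = (357 - 3·67 - 3q_E)q_E - (38q_E + 2q_E²) = (156 - 3q_E)q_E - (38q_E + 2q_E²).
∂π_E/∂q_E = 118 - 10q_E = 0, so q_E = 59/5.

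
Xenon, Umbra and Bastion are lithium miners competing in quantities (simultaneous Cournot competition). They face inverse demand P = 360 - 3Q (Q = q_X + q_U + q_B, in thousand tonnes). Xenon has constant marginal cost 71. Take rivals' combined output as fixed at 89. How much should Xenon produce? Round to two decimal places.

With rivals' combined output fixed at 89, Xenon's profit is π_X = (360 - 3·89 - 3q_X)q_X - (71q_X) = (93 - 3q_X)q_X - (71q_X).
∂π_X/∂q_X = 22 - 6q_X = 0, so q_X = 11/3.

3.67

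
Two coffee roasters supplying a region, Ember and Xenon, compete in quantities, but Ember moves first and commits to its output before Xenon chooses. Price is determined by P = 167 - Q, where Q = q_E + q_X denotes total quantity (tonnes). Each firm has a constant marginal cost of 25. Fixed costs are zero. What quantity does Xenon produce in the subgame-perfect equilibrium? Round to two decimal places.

35.50

The follower Xenon best-responds to any q_E: π_X = (167 - Q)q_X - 25q_X.
∂π_X/∂q_X = 142 - q_E - 2q_X = 0 gives the reaction function q_X = (142 - q_E)/2.
The leader anticipates this reaction. Substituting into P = 167 - Q gives P = 96 - (1/2)q_E, so π_E = (96 - (1/2)q_E)q_E - 25q_E.
Leader FOC: 71 - q_E = 0, so q_E = 71.
Then q_X = (142 - 71)/2 = 71/2.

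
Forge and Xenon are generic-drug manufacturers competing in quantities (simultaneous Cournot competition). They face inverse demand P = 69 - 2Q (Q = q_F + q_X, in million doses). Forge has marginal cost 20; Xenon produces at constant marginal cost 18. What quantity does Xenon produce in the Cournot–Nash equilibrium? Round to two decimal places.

Forge's profit: π_F = (69 - 2Q)q_F - (20q_F). Setting ∂π_F/∂q_F = 0: 49 - 4q_F - 2(q_X) = 0.
Xenon's profit: π_X = (69 - 2Q)q_X - (18q_X). Setting ∂π_X/∂q_X = 0: 51 - 4q_X - 2(q_F) = 0.
Best responses: q_F = (49 - 2q_X)/4, q_X = (51 - 2q_F)/4.
Solving the pair: q_F = 47/6, q_X = 53/6.

8.83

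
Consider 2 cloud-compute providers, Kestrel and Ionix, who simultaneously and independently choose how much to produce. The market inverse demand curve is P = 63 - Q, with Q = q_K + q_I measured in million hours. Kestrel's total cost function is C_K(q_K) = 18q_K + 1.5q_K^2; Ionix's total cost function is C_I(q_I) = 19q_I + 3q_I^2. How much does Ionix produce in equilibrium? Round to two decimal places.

4.49

Kestrel's profit: π_K = (63 - Q)q_K - (18q_K + (3/2)q_K²). Setting ∂π_K/∂q_K = 0: 45 - 5q_K - (q_I) = 0.
Ionix's first-order condition: 44 - 8q_I - (q_K) = 0.
Best responses: q_K = (45 - q_I)/5, q_I = (44 - q_K)/8.
Substituting one into the other gives q_K = 316/39 and q_I = 175/39.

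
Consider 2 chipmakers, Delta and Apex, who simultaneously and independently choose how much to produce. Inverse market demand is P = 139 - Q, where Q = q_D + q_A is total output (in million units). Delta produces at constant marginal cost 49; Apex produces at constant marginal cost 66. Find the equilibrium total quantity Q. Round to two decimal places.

54.33

Delta's profit: π_D = (139 - Q)q_D - (49q_D). Setting ∂π_D/∂q_D = 0: 90 - 2q_D - (q_A) = 0.
Apex's profit: π_A = (139 - Q)q_A - (66q_A). Setting ∂π_A/∂q_A = 0: 73 - 2q_A - (q_D) = 0.
Best responses: q_D = (90 - q_A)/2, q_A = (73 - q_D)/2.
Substituting one into the other gives q_D = 107/3 and q_A = 56/3.
Total output Q = 107/3 + 56/3 = 163/3.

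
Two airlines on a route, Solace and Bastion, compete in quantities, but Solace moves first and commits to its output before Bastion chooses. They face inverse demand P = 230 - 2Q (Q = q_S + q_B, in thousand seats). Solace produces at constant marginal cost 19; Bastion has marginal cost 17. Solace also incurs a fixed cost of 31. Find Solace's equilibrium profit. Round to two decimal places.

Solve by backward induction. Given q_S, the follower Bastion maximises π_B = (230 - 2q_S - 2q_B)q_B - 17q_B.
Follower FOC: 213 - 2q_S - 4q_B = 0, so q_B(q_S) = (213 - 2q_S)/4.
The leader anticipates this reaction. Substituting into P = 230 - 2Q gives P = 247/2 - q_S, so π_S = (247/2 - q_S)q_S - 19q_S.
The leader's first-order condition 209/2 - 2q_S = 0 yields q_S = 209/4.
Then q_B = (213 - 2·(209/4))/4 = 217/8.
Price P = 230 - 2·(635/8) = 285/4.
Solace's profit: (285/4 - 19)·(209/4) - 31 = 2699.0625.

2699.06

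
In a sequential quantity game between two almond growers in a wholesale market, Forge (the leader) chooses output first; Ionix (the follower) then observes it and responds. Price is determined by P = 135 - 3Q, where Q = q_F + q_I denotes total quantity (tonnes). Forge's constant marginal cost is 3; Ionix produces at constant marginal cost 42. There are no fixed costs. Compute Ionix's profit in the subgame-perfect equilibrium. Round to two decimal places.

The follower Ionix best-responds to any q_F: π_I = (135 - 3Q)q_I - 42q_I.
Follower FOC: 93 - 3q_F - 6q_I = 0, so q_I(q_F) = (93 - 3q_F)/6.
The leader anticipates this reaction. Substituting into P = 135 - 3Q gives P = 177/2 - (3/2)q_F, so π_F = (177/2 - (3/2)q_F)q_F - 3q_F.
The leader's first-order condition 171/2 - 3q_F = 0 yields q_F = 57/2.
Then q_I = (93 - 3·(57/2))/6 = 5/4.
Price P = 135 - 3·(119/4) = 183/4.
Ionix's profit: (183/4 - 42)·(5/4) = 75/16.

4.69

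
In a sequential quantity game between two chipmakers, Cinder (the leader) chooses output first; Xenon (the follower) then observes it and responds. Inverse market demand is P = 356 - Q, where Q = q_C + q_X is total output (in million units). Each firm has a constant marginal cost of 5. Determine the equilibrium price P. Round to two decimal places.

Solve by backward induction. Given q_C, the follower Xenon maximises π_X = (356 - q_C - q_X)q_X - 5q_X.
Follower FOC: 351 - q_C - 2q_X = 0, so q_X(q_C) = (351 - q_C)/2.
Cinder substitutes q_X(q_C) into its own profit: π_C = q_C(356 - q_C - (351 - q_C)/2) - 5q_C = (361/2 - (1/2)q_C)q_C - 5q_C.
Leader FOC: 351/2 - q_C = 0, so q_C = 351/2.
Then q_X = (351 - 351/2)/2 = 351/4.
Total output Q = 1053/4, so price P = 356 - 1053/4 = 371/4.

92.75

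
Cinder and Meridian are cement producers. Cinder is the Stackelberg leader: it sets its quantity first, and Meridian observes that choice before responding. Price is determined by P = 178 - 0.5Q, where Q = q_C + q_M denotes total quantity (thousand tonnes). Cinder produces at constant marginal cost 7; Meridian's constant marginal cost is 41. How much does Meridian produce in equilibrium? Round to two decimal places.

34.50

Solve by backward induction. Given q_C, the follower Meridian maximises π_M = (178 - (1/2)q_C - (1/2)q_M)q_M - 41q_M.
Setting the follower's marginal profit to zero, 137 - (1/2)q_C - q_M = 0, i.e. q_M = (137 - (1/2)q_C).
The leader anticipates this reaction. Substituting into P = 178 - 0.5Q gives P = 219/2 - (1/4)q_C, so π_C = (219/2 - (1/4)q_C)q_C - 7q_C.
The leader's first-order condition 205/2 - (1/2)q_C = 0 yields q_C = 205.
Then q_M = (137 - (1/2)·205) = 69/2.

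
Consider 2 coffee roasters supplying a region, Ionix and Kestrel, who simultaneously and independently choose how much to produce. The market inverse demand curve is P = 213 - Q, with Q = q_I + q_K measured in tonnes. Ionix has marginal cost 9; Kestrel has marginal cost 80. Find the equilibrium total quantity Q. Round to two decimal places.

112.33

Ionix's profit: π_I = (213 - Q)q_I - (9q_I). Setting ∂π_I/∂q_I = 0: 204 - 2q_I - (q_K) = 0.
Kestrel's first-order condition: 133 - 2q_K - (q_I) = 0.
Rearranging gives the reaction functions q_I = (204 - q_K)/2 and q_K = (133 - q_I)/2.
Substituting one into the other gives q_I = 275/3 and q_K = 62/3.
Total output Q = 275/3 + 62/3 = 337/3.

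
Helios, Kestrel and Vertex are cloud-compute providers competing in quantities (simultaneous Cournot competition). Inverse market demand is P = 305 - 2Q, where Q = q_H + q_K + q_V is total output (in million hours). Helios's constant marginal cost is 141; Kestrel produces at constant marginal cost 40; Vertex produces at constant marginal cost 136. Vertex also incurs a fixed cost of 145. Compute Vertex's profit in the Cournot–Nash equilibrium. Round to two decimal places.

Helios's profit: π_H = (305 - 2Q)q_H - (141q_H). Setting ∂π_H/∂q_H = 0: 164 - 4q_H - 2(q_K + q_V) = 0.
Kestrel's first-order condition: 265 - 4q_K - 2(q_H + q_V) = 0.
Vertex's profit: π_V = (305 - 2Q)q_V - (136q_V). Setting ∂π_V/∂q_V = 0: 169 - 4q_V - 2(q_H + q_K) = 0.
Adding the 3 first-order conditions: 598 − 8Q = 0, so Q = 299/4.
Back-substituting: q_H = (164 − 299/2)/2 = 29/4, q_K = (265 − 299/2)/2 = 231/4, q_V = (169 − 299/2)/2 = 39/4.
Price P = 305 - 2·(299/4) = 311/2.
Vertex's profit: (311/2 - 136)·(39/4) - 145 = 361/8.

45.13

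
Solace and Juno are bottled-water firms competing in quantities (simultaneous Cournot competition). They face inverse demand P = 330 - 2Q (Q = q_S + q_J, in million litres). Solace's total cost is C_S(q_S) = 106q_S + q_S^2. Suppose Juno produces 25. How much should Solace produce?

With the rival's output fixed at 25, Solace's profit is π_S = (330 - 2·25 - 2q_S)q_S - (106q_S + q_S²) = (280 - 2q_S)q_S - (106q_S + q_S²).
∂π_S/∂q_S = 174 - 6q_S = 0, so q_S = 29.

29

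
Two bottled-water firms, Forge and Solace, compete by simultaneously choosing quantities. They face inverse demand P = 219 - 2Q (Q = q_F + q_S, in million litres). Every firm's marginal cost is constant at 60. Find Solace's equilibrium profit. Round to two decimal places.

Each firm earns π_i = (219 - 2Q)q_i - 60q_i.
First-order condition (treating rivals' output as given): 159 - 4q_i - 2q_j = 0.
With identical firms every q_j equals q_i, so q_j = q_i and 159 = 6q_i, giving q_i = 53/2.
Price P = 219 - 2·53 = 113.
Solace's profit: (113 - 60)·(53/2) = 1404.5000.

1404.50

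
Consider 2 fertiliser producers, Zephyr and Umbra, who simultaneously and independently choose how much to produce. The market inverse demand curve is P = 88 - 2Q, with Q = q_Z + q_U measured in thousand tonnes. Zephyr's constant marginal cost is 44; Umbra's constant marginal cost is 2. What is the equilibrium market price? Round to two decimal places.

44.67

Zephyr's profit: π_Z = (88 - 2Q)q_Z - (44q_Z). Setting ∂π_Z/∂q_Z = 0: 44 - 4q_Z - 2(q_U) = 0.
Umbra's profit: π_U = (88 - 2Q)q_U - (2q_U). Setting ∂π_U/∂q_U = 0: 86 - 4q_U - 2(q_Z) = 0.
Best responses: q_Z = (44 - 2q_U)/4, q_U = (86 - 2q_Z)/4.
Substituting one into the other gives q_Z = 1/3 and q_U = 64/3.
Total output Q = 65/3, so price P = 88 - 2·(65/3) = 134/3.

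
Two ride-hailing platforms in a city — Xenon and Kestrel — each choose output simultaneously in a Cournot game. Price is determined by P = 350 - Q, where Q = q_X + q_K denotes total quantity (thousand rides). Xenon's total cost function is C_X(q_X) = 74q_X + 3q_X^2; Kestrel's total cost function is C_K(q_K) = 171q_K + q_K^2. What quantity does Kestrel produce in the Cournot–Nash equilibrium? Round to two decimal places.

Xenon's profit: π_X = (350 - Q)q_X - (74q_X + 3q_X²). Setting ∂π_X/∂q_X = 0: 276 - 8q_X - (q_K) = 0.
Kestrel's first-order condition: 179 - 4q_K - (q_X) = 0.
Rearranging gives the reaction functions q_X = (276 - q_K)/8 and q_K = (179 - q_X)/4.
Solving the pair: q_X = 925/31, q_K = 1156/31.

37.29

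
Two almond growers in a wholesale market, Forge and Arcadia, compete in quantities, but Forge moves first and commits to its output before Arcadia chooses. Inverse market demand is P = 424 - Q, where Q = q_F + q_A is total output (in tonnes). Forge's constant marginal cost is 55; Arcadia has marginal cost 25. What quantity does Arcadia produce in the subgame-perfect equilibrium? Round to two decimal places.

114.75

The follower Arcadia best-responds to any q_F: π_A = (424 - Q)q_A - 25q_A.
Setting the follower's marginal profit to zero, 399 - q_F - 2q_A = 0, i.e. q_A = (399 - q_F)/2.
The leader anticipates this reaction. Substituting into P = 424 - Q gives P = 449/2 - (1/2)q_F, so π_F = (449/2 - (1/2)q_F)q_F - 55q_F.
The leader's first-order condition 339/2 - q_F = 0 yields q_F = 339/2.
Then q_A = (399 - 339/2)/2 = 459/4.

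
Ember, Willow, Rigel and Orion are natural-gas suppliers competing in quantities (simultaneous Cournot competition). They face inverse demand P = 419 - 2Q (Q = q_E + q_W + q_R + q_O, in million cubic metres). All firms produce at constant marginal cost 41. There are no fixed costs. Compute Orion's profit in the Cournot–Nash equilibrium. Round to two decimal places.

A representative firm's profit is π_i = q_i(419 - 2Q) - 41q_i.
First-order condition (treating rivals' output as given): 378 - 4q_i - 2·Σ_{j≠i} q_j = 0.
By symmetry each firm produces the same amount; substituting Σ_{j≠i} q_j = 3q_i yields q_i = 378/10 = 189/5.
Price P = 419 - 2·(756/5) = 583/5.
Orion's profit: (583/5 - 41)·(189/5) = 2857.6800.

2857.68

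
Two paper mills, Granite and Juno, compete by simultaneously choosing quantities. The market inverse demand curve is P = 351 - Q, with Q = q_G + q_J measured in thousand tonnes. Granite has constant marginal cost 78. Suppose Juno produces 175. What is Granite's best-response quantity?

49

With the rival's output fixed at 175, Granite's profit is π_G = (351 - 175 - q_G)q_G - (78q_G) = (176 - q_G)q_G - (78q_G).
∂π_G/∂q_G = 98 - 2q_G = 0, so q_G = 49.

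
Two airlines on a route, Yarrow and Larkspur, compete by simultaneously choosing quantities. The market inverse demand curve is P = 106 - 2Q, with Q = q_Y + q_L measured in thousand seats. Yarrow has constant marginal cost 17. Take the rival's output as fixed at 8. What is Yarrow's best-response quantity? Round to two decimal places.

18.25

With the rival's output fixed at 8, Yarrow's profit is π_Y = (106 - 2·8 - 2q_Y)q_Y - (17q_Y) = (90 - 2q_Y)q_Y - (17q_Y).
∂π_Y/∂q_Y = 73 - 4q_Y = 0, so q_Y = 73/4.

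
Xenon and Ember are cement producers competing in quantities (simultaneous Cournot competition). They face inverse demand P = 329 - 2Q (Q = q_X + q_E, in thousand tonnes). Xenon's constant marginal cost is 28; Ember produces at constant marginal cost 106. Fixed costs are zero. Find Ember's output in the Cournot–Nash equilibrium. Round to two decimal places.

24.17

Xenon's profit: π_X = (329 - 2Q)q_X - (28q_X). Setting ∂π_X/∂q_X = 0: 301 - 4q_X - 2(q_E) = 0.
Ember's first-order condition: 223 - 4q_E - 2(q_X) = 0.
So q_X = (301 - 2q_E)/4 and q_E = (223 - 2q_X)/4.
Substituting one into the other gives q_X = 379/6 and q_E = 145/6.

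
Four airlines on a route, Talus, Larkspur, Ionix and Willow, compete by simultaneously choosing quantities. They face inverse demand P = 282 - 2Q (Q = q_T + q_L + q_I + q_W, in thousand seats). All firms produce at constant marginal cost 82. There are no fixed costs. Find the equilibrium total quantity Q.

Each firm earns π_i = (282 - 2Q)q_i - 82q_i.
Setting ∂π_i/∂q_i = 0 with rivals' quantities fixed: 200 - 4q_i - 2·Σ_{j≠i} q_j = 0.
With identical firms every q_j equals q_i, so Σ_{j≠i} q_j = 3q_i and 200 = 10q_i, giving q_i = 20.
Total output Q = 20 + 20 + 20 + 20 = 80.

80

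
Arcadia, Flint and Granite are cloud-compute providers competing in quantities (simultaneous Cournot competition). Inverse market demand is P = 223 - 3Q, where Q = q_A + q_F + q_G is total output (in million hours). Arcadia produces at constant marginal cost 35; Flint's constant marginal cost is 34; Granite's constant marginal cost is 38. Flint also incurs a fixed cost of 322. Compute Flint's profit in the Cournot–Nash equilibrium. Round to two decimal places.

462.08

Arcadia's profit: π_A = (223 - 3Q)q_A - (35q_A). Setting ∂π_A/∂q_A = 0: 188 - 6q_A - 3(q_F + q_G) = 0.
Flint's first-order condition: 189 - 6q_F - 3(q_A + q_G) = 0.
Granite's profit: π_G = (223 - 3Q)q_G - (38q_G). Setting ∂π_G/∂q_G = 0: 185 - 6q_G - 3(q_A + q_F) = 0.
Adding the 3 first-order conditions: 562 − 12Q = 0, so Q = 281/6.
Back-substituting: q_A = (188 − 281/2)/3 = 95/6, q_F = (189 − 281/2)/3 = 97/6, q_G = (185 − 281/2)/3 = 89/6.
Price P = 223 - 3·(281/6) = 165/2.
Flint's profit: (165/2 - 34)·(97/6) - 322 = 462.0833.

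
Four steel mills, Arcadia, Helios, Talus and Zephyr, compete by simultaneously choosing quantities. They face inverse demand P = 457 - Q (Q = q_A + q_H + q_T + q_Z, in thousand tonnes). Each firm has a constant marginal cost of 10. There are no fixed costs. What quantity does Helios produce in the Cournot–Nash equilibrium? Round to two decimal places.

Each firm earns π_i = (457 - Q)q_i - 10q_i.
Setting ∂π_i/∂q_i = 0 with rivals' quantities fixed: 447 - 2q_i - Σ_{j≠i} q_j = 0.
By symmetry each firm produces the same amount; substituting Σ_{j≠i} q_j = 3q_i yields q_i = 447/5.

89.40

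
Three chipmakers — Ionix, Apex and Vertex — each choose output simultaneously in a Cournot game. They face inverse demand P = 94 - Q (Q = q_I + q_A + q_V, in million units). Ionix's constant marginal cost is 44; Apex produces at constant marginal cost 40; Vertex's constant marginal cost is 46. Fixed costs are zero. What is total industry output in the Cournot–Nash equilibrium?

38

Ionix's profit: π_I = (94 - Q)q_I - (44q_I). Setting ∂π_I/∂q_I = 0: 50 - 2q_I - (q_A + q_V) = 0.
Apex's first-order condition: 54 - 2q_A - (q_I + q_V) = 0.
Vertex's first-order condition: 48 - 2q_V - (q_I + q_A) = 0.
Adding the 3 first-order conditions: 152 − 4Q = 0, so Q = 38.
Back-substituting: q_I = (50 − 38) = 12, q_A = (54 − 38) = 16, q_V = (48 − 38) = 10.
Total output Q = 12 + 16 + 10 = 38.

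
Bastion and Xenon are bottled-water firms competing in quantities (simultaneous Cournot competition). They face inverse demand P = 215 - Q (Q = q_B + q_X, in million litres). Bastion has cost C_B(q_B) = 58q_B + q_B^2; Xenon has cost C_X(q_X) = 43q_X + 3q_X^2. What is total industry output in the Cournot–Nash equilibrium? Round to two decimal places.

52.10

Bastion's profit: π_B = (215 - Q)q_B - (58q_B + q_B²). Setting ∂π_B/∂q_B = 0: 157 - 4q_B - (q_X) = 0.
Xenon's first-order condition: 172 - 8q_X - (q_B) = 0.
Rearranging gives the reaction functions q_B = (157 - q_X)/4 and q_X = (172 - q_B)/8.
Solving the pair: q_B = 1084/31, q_X = 531/31.
Total output Q = 1084/31 + 531/31 = 1615/31.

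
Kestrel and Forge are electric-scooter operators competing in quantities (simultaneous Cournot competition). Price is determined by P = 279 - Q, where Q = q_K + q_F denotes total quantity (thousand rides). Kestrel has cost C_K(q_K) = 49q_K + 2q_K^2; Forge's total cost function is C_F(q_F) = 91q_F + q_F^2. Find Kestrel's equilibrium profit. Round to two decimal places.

Kestrel's profit: π_K = (279 - Q)q_K - (49q_K + 2q_K²). Setting ∂π_K/∂q_K = 0: 230 - 6q_K - (q_F) = 0.
Forge's profit: π_F = (279 - Q)q_F - (91q_F + q_F²). Setting ∂π_F/∂q_F = 0: 188 - 4q_F - (q_K) = 0.
Best responses: q_K = (230 - q_F)/6, q_F = (188 - q_K)/4.
Solving the pair: q_K = 732/23, q_F = 898/23.
Price P = 279 - 1630/23 = 208.1304.
Kestrel's profit: 208.1304·(732/23) - 49·(732/23) - 2(732/23)² = 3038.6994.

3038.70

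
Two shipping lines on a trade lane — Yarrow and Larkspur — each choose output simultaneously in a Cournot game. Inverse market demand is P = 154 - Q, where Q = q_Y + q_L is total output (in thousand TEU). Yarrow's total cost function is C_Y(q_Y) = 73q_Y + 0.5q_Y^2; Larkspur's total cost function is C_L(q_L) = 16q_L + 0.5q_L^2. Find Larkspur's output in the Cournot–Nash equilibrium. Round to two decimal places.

41.63

Yarrow's profit: π_Y = (154 - Q)q_Y - (73q_Y + (1/2)q_Y²). Setting ∂π_Y/∂q_Y = 0: 81 - 3q_Y - (q_L) = 0.
Larkspur's first-order condition: 138 - 3q_L - (q_Y) = 0.
Best responses: q_Y = (81 - q_L)/3, q_L = (138 - q_Y)/3.
Substituting one into the other gives q_Y = 105/8 and q_L = 333/8.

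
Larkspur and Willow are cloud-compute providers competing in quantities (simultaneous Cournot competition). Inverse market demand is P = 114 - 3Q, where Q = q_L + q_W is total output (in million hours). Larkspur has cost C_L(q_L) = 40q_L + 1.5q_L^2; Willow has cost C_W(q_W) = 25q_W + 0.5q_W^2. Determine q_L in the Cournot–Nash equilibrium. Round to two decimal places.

4.65

Larkspur's profit: π_L = (114 - 3Q)q_L - (40q_L + (3/2)q_L²). Setting ∂π_L/∂q_L = 0: 74 - 9q_L - 3(q_W) = 0.
Willow's first-order condition: 89 - 7q_W - 3(q_L) = 0.
Best responses: q_L = (74 - 3q_W)/9, q_W = (89 - 3q_L)/7.
Substituting one into the other gives q_L = 251/54 and q_W = 193/18.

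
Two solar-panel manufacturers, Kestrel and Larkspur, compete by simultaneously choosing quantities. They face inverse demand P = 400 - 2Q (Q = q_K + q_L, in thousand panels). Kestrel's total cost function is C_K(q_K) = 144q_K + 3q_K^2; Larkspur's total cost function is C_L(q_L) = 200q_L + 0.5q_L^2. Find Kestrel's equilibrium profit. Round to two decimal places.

1829.87

Kestrel's profit: π_K = (400 - 2Q)q_K - (144q_K + 3q_K²). Setting ∂π_K/∂q_K = 0: 256 - 10q_K - 2(q_L) = 0.
Larkspur's profit: π_L = (400 - 2Q)q_L - (200q_L + (1/2)q_L²). Setting ∂π_L/∂q_L = 0: 200 - 5q_L - 2(q_K) = 0.
Best responses: q_K = (256 - 2q_L)/10, q_L = (200 - 2q_K)/5.
Substituting one into the other gives q_K = 440/23 and q_L = 744/23.
Price P = 400 - 2·(1184/23) = 297.0435.
Kestrel's profit: 297.0435·(440/23) - 144·(440/23) - 3(440/23)² = 1829.8677.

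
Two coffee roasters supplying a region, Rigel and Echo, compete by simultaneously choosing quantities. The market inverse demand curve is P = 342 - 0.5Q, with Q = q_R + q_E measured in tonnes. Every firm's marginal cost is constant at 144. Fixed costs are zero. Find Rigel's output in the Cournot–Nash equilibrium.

A representative firm's profit is π_i = q_i(342 - 0.5Q) - 144q_i.
First-order condition (treating rivals' output as given): 198 - q_i - (1/2)q_j = 0.
With identical firms every q_j equals q_i, so q_j = q_i and 198 = (3/2)q_i, giving q_i = 132.

132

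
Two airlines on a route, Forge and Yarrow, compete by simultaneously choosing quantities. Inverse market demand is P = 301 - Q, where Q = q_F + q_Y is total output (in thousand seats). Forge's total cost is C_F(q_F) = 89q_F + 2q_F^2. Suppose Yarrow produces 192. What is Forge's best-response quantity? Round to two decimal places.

3.33

With the rival's output fixed at 192, Forge's profit is π_F = (301 - 192 - q_F)q_F - (89q_F + 2q_F²) = (109 - q_F)q_F - (89q_F + 2q_F²).
∂π_F/∂q_F = 20 - 6q_F = 0, so q_F = 10/3.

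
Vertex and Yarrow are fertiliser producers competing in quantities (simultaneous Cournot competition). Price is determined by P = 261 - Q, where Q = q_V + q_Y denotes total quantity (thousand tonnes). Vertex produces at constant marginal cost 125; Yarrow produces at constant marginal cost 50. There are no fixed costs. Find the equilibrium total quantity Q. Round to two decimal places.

Vertex's profit: π_V = (261 - Q)q_V - (125q_V). Setting ∂π_V/∂q_V = 0: 136 - 2q_V - (q_Y) = 0.
Yarrow's profit: π_Y = (261 - Q)q_Y - (50q_Y). Setting ∂π_Y/∂q_Y = 0: 211 - 2q_Y - (q_V) = 0.
So q_V = (136 - q_Y)/2 and q_Y = (211 - q_V)/2.
Solving the pair: q_V = 61/3, q_Y = 286/3.
Total output Q = 61/3 + 286/3 = 347/3.

115.67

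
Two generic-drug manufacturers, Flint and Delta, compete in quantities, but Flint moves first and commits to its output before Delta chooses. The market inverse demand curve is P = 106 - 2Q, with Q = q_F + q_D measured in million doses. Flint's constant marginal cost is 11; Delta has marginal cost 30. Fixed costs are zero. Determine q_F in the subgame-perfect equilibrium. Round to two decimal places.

The follower Delta best-responds to any q_F: π_D = (106 - 2Q)q_D - 30q_D.
Setting the follower's marginal profit to zero, 76 - 2q_F - 4q_D = 0, i.e. q_D = (76 - 2q_F)/4.
Flint substitutes q_D(q_F) into its own profit: π_F = q_F(106 - 2q_F - (76 - 2q_F)/2) - 11q_F = (68 - q_F)q_F - 11q_F.
Leader FOC: 57 - 2q_F = 0, so q_F = 57/2.
Then q_D = (76 - 2·(57/2))/4 = 19/4.

28.50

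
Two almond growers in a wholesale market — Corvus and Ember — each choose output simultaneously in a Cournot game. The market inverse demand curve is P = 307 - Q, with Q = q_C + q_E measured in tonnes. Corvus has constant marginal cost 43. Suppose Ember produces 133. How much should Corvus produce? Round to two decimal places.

With the rival's output fixed at 133, Corvus's profit is π_C = (307 - 133 - q_C)q_C - (43q_C) = (174 - q_C)q_C - (43q_C).
∂π_C/∂q_C = 131 - 2q_C = 0, so q_C = 131/2.

65.50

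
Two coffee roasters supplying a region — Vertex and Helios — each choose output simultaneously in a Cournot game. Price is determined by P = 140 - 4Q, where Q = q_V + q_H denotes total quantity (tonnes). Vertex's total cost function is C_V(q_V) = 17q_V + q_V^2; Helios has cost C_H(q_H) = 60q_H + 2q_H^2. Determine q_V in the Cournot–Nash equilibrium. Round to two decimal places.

Vertex's profit: π_V = (140 - 4Q)q_V - (17q_V + q_V²). Setting ∂π_V/∂q_V = 0: 123 - 10q_V - 4(q_H) = 0.
Helios's first-order condition: 80 - 12q_H - 4(q_V) = 0.
Best responses: q_V = (123 - 4q_H)/10, q_H = (80 - 4q_V)/12.
Solving the pair: q_V = 289/26, q_H = 77/26.

11.12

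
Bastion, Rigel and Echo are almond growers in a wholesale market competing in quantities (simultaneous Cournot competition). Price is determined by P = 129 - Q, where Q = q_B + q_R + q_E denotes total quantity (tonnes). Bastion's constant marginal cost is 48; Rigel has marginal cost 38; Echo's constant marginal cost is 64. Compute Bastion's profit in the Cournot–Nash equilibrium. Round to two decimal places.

473.06

Bastion's profit: π_B = (129 - Q)q_B - (48q_B). Setting ∂π_B/∂q_B = 0: 81 - 2q_B - (q_R + q_E) = 0.
Rigel's first-order condition: 91 - 2q_R - (q_B + q_E) = 0.
Echo's profit: π_E = (129 - Q)q_E - (64q_E). Setting ∂π_E/∂q_E = 0: 65 - 2q_E - (q_B + q_R) = 0.
Summing all 3 equations gives 237 − 4Q = 0, hence Q = 237/4.
Back-substituting: q_B = (81 − 237/4) = 87/4, q_R = (91 − 237/4) = 127/4, q_E = (65 − 237/4) = 23/4.
Price P = 129 - 237/4 = 279/4.
Bastion's profit: (279/4 - 48)·(87/4) = 473.0625.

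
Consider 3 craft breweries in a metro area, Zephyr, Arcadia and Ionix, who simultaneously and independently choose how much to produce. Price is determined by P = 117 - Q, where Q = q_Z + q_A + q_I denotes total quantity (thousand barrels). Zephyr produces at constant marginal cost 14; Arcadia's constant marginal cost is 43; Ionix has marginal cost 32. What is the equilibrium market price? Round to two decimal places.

Zephyr's profit: π_Z = (117 - Q)q_Z - (14q_Z). Setting ∂π_Z/∂q_Z = 0: 103 - 2q_Z - (q_A + q_I) = 0.
Arcadia's profit: π_A = (117 - Q)q_A - (43q_A). Setting ∂π_A/∂q_A = 0: 74 - 2q_A - (q_Z + q_I) = 0.
Ionix's profit: π_I = (117 - Q)q_I - (32q_I). Setting ∂π_I/∂q_I = 0: 85 - 2q_I - (q_Z + q_A) = 0.
Adding the 3 first-order conditions: 262 − 4Q = 0, so Q = 131/2.
Back-substituting: q_Z = (103 − 131/2) = 75/2, q_A = (74 − 131/2) = 17/2, q_I = (85 − 131/2) = 39/2.
Total output Q = 131/2, so price P = 117 - 131/2 = 103/2.

51.50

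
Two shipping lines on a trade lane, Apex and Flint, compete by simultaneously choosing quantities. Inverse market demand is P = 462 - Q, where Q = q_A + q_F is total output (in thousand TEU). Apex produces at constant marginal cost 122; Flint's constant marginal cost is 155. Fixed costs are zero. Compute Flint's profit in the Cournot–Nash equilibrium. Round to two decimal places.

Apex's profit: π_A = (462 - Q)q_A - (122q_A). Setting ∂π_A/∂q_A = 0: 340 - 2q_A - (q_F) = 0.
Flint's first-order condition: 307 - 2q_F - (q_A) = 0.
So q_A = (340 - q_F)/2 and q_F = (307 - q_A)/2.
Substituting one into the other gives q_A = 373/3 and q_F = 274/3.
Price P = 462 - 647/3 = 739/3.
Flint's profit: (739/3 - 155)·(274/3) = 8341.7778.

8341.78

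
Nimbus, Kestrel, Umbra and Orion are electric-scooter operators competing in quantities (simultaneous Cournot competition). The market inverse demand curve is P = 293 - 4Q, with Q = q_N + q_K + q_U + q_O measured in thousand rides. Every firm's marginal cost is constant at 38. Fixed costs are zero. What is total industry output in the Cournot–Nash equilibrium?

51

A representative firm's profit is π_i = q_i(293 - 4Q) - 38q_i.
Setting ∂π_i/∂q_i = 0 with rivals' quantities fixed: 255 - 8q_i - 4·Σ_{j≠i} q_j = 0.
With identical firms every q_j equals q_i, so Σ_{j≠i} q_j = 3q_i and 255 = 20q_i, giving q_i = 51/4.
Total output Q = 51/4 + 51/4 + 51/4 + 51/4 = 51.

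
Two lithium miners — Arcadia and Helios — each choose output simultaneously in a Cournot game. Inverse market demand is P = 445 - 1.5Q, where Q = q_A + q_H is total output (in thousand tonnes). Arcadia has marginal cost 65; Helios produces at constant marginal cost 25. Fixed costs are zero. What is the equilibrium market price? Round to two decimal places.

178.33

Arcadia's profit: π_A = (445 - 1.5Q)q_A - (65q_A). Setting ∂π_A/∂q_A = 0: 380 - 3q_A - (3/2)(q_H) = 0.
Helios's first-order condition: 420 - 3q_H - (3/2)(q_A) = 0.
Rearranging gives the reaction functions q_A = (380 - (3/2)q_H)/3 and q_H = (420 - (3/2)q_A)/3.
Solving the pair: q_A = 680/9, q_H = 920/9.
Total output Q = 1600/9, so price P = 445 - (3/2)·(1600/9) = 535/3.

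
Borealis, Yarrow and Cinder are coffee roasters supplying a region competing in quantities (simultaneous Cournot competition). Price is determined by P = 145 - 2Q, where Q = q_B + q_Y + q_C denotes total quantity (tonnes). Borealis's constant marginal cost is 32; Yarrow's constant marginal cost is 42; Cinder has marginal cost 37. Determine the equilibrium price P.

Borealis's profit: π_B = (145 - 2Q)q_B - (32q_B). Setting ∂π_B/∂q_B = 0: 113 - 4q_B - 2(q_Y + q_C) = 0.
Yarrow's profit: π_Y = (145 - 2Q)q_Y - (42q_Y). Setting ∂π_Y/∂q_Y = 0: 103 - 4q_Y - 2(q_B + q_C) = 0.
Cinder's first-order condition: 108 - 4q_C - 2(q_B + q_Y) = 0.
Summing all 3 equations gives 324 − 8Q = 0, hence Q = 81/2.
Back-substituting: q_B = (113 − 81)/2 = 16, q_Y = (103 − 81)/2 = 11, q_C = (108 − 81)/2 = 27/2.
Total output Q = 81/2, so price P = 145 - 2·(81/2) = 64.

64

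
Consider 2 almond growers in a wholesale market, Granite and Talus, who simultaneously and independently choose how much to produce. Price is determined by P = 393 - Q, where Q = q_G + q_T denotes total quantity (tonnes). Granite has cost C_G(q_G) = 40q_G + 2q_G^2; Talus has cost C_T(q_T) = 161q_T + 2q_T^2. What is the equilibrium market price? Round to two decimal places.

Granite's profit: π_G = (393 - Q)q_G - (40q_G + 2q_G²). Setting ∂π_G/∂q_G = 0: 353 - 6q_G - (q_T) = 0.
Talus's first-order condition: 232 - 6q_T - (q_G) = 0.
So q_G = (353 - q_T)/6 and q_T = (232 - q_G)/6.
Solving the pair: q_G = 1886/35, q_T = 1039/35.
Total output Q = 585/7, so price P = 393 - 585/7 = 309.4286.

309.43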